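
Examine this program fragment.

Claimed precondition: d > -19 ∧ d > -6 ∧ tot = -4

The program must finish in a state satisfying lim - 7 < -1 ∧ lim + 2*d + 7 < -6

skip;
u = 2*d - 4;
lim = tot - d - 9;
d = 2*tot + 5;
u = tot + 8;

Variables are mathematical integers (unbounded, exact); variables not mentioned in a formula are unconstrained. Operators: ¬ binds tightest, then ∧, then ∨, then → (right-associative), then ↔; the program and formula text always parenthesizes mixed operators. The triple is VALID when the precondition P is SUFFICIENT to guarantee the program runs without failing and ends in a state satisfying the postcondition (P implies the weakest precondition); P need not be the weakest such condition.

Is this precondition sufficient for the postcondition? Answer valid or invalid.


Working backward. After the program, the postcondition lim - 7 < -1 ∧ lim + 2*d + 7 < -6 must hold; in canonical form it is lim < 6 ∧ 2*d + lim < -13.
Before u := tot + 8: lim < 6 ∧ 2*d + lim < -13
Before d := 2*tot + 5: lim < 6 ∧ lim + 4*tot < -23
Before lim := tot - d - 9: tot < d + 15 ∧ 5*tot < d - 14
Before u := 2*d - 4: tot < d + 15 ∧ 5*tot < d - 14
Before skip: tot < d + 15 ∧ 5*tot < d - 14
The weakest precondition is tot < d + 15 ∧ 5*tot < d - 14.
Check whether d > -19 ∧ d > -6 ∧ tot = -4 implies it.
Every state satisfying the precondition satisfies the weakest precondition: the implication holds.
Answer: valid


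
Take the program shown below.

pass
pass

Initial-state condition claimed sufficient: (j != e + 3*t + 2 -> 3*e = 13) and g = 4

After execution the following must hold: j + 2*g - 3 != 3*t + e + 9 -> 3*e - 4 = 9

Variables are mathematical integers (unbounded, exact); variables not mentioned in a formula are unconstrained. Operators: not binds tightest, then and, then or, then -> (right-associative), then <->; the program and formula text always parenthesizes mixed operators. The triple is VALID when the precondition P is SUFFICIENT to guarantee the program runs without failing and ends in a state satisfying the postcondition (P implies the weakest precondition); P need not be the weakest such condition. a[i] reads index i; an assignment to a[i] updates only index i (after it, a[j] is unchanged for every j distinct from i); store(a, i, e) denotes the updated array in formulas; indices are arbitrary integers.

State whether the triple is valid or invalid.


Working backward. After the program, the postcondition j + 2*g - 3 != 3*t + e + 9 -> 3*e - 4 = 9 must hold; in canonical form it is 2*g + j != e + 3*t + 12 -> 3*e = 13.
Before skip: 2*g + j != e + 3*t + 12 -> 3*e = 13
Before skip: 2*g + j != e + 3*t + 12 -> 3*e = 13
The weakest precondition is 2*g + j != e + 3*t + 12 -> 3*e = 13.
Check whether (j != e + 3*t + 2 -> 3*e = 13) and g = 4 implies it.
Countermodel: at the initial state e = -2, g = 4, j = 0, t = 0, the precondition holds but the weakest precondition fails.
Answer: invalid


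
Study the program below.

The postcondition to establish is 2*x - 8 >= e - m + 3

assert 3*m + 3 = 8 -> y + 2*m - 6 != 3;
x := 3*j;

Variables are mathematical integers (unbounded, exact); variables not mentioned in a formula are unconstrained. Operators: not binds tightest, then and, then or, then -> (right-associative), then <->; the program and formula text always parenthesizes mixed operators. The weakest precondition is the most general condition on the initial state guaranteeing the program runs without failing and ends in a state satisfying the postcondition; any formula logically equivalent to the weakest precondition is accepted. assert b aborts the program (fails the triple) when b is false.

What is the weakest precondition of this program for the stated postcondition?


Working backward. After the program, the postcondition 2*x - 8 >= e - m + 3 must hold; in canonical form it is m + 2*x >= e + 11.
Before x := 3*j: 6*j + m >= e + 11
Before assert 3*m + 3 = 8 -> y + 2*m - 6 != 3: (3*m = 5 -> 2*m + y != 9) and 6*j + m >= e + 11
Answer: WP = (3*m = 5 -> 2*m + y != 9) and 6*j + m >= e + 11


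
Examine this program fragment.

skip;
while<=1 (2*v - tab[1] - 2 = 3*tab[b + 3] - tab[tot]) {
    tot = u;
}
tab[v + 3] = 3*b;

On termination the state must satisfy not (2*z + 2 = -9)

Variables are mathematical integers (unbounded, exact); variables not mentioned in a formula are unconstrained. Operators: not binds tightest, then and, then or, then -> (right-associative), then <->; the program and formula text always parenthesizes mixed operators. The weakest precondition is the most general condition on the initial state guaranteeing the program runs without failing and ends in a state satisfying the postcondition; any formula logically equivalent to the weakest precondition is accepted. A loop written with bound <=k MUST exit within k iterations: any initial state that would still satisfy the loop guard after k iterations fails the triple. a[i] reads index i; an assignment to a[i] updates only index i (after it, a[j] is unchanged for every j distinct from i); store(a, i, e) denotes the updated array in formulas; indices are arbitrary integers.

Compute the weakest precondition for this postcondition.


Working backward. After the program, the postcondition not (2*z + 2 = -9) must hold; in canonical form it is not (2*z = -11).
Before tab[v + 3] := 3*b: not (2*z = -11)
Before the loop (bound <=1), unroll the exhaustion recursion (WP_0 = exit-now case; WP_j = one more guarded iteration, up to j = 1):
  WP_0: (not (tab[tot] + 2*v = 3*tab[b + 3] + tab[1] + 2)) and (not (2*z = -11))
  WP_1: (tab[tot] + 2*v = 3*tab[b + 3] + tab[1] + 2 -> ((not (tab[u] + 2*v = 3*tab[b + 3] + tab[1] + 2)) and (not (2*z = -11)))) and ((not (tab[tot] + 2*v = 3*tab[b + 3] + tab[1] + 2)) -> (not (2*z = -11)))
So before the loop: (tab[tot] + 2*v = 3*tab[b + 3] + tab[1] + 2 -> ((not (tab[u] + 2*v = 3*tab[b + 3] + tab[1] + 2)) and (not (2*z = -11)))) and ((not (tab[tot] + 2*v = 3*tab[b + 3] + tab[1] + 2)) -> (not (2*z = -11)))
Before skip: (tab[tot] + 2*v = 3*tab[b + 3] + tab[1] + 2 -> ((not (tab[u] + 2*v = 3*tab[b + 3] + tab[1] + 2)) and (not (2*z = -11)))) and ((not (tab[tot] + 2*v = 3*tab[b + 3] + tab[1] + 2)) -> (not (2*z = -11)))
Answer: WP = (tab[tot] + 2*v = 3*tab[b + 3] + tab[1] + 2 -> ((not (tab[u] + 2*v = 3*tab[b + 3] + tab[1] + 2)) and (not (2*z = -11)))) and ((not (tab[tot] + 2*v = 3*tab[b + 3] + tab[1] + 2)) -> (not (2*z = -11)))


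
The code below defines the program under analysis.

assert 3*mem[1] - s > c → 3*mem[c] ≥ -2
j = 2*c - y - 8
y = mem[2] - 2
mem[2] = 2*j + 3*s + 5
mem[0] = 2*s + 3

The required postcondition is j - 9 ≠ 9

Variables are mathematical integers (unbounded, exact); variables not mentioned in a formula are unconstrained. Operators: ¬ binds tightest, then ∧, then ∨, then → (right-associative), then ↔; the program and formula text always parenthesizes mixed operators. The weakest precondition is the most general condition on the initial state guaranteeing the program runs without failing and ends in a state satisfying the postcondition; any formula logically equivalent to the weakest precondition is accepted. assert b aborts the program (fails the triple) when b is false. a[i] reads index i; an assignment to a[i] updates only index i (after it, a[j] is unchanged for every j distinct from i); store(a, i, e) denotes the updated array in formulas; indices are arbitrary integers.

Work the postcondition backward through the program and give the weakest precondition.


Working backward. After the program, the postcondition j - 9 ≠ 9 must hold; in canonical form it is j ≠ 18.
Before mem[0] := 2*s + 3: j ≠ 18
Before mem[2] := 2*j + 3*s + 5: j ≠ 18
Before y := mem[2] - 2: j ≠ 18
Before j := 2*c - y - 8: 2*c ≠ y + 26
Before assert 3*mem[1] - s > c → 3*mem[c] ≥ -2: (3*mem[1] > c + s → 3*mem[c] ≥ -2) ∧ 2*c ≠ y + 26
Answer: WP = (3*mem[1] > c + s → 3*mem[c] ≥ -2) ∧ 2*c ≠ y + 26


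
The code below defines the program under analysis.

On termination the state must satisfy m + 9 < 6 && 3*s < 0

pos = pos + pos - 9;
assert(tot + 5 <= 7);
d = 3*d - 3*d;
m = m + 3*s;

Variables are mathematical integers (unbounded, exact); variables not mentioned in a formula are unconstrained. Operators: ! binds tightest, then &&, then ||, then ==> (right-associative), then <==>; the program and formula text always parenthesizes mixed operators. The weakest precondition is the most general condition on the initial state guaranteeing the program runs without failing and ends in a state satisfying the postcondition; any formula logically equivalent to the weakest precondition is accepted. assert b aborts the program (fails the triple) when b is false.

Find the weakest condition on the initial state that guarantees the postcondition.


Working backward. After the program, the postcondition m + 9 < 6 && 3*s < 0 must hold; in canonical form it is m < -3 && 3*s < 0.
Before m := m + 3*s: m + 3*s < -3 && 3*s < 0
Before d := 3*d - 3*d: m + 3*s < -3 && 3*s < 0
Before assert tot + 5 <= 7: tot <= 2 && m + 3*s < -3 && 3*s < 0
Before pos := pos + pos - 9: tot <= 2 && m + 3*s < -3 && 3*s < 0
Answer: WP = tot <= 2 && m + 3*s < -3 && 3*s < 0


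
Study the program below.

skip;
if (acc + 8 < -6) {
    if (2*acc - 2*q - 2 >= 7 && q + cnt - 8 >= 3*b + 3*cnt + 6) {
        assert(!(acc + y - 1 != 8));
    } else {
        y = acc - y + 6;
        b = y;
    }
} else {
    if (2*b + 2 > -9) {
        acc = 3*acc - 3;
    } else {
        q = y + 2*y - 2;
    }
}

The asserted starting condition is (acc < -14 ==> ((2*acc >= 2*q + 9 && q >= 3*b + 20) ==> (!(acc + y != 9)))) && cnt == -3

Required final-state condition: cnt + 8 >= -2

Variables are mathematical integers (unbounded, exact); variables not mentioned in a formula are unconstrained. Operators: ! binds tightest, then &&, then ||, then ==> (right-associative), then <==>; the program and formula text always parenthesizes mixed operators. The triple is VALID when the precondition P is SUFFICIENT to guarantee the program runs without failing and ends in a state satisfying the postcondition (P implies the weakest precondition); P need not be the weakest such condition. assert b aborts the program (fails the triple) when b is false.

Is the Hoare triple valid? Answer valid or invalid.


Working backward. After the program, the postcondition cnt + 8 >= -2 must hold; in canonical form it is cnt >= -10.
Then branch requires ((2*acc >= 2*q + 9 && q >= 3*b + 2*cnt + 14) ==> ((!(acc + y != 9)) && cnt >= -10)) && ((!(2*acc >= 2*q + 9 && q >= 3*b + 2*cnt + 14)) ==> cnt >= -10); else branch requires (2*b > -11 ==> cnt >= -10) && ((!(2*b > -11)) ==> cnt >= -10).
Before the if: (acc < -14 ==> (((2*acc >= 2*q + 9 && q >= 3*b + 2*cnt + 14) ==> ((!(acc + y != 9)) && cnt >= -10)) && ((!(2*acc >= 2*q + 9 && q >= 3*b + 2*cnt + 14)) ==> cnt >= -10))) && ((!(acc < -14)) ==> ((2*b > -11 ==> cnt >= -10) && ((!(2*b > -11)) ==> cnt >= -10)))
Before skip: (acc < -14 ==> (((2*acc >= 2*q + 9 && q >= 3*b + 2*cnt + 14) ==> ((!(acc + y != 9)) && cnt >= -10)) && ((!(2*acc >= 2*q + 9 && q >= 3*b + 2*cnt + 14)) ==> cnt >= -10))) && ((!(acc < -14)) ==> ((2*b > -11 ==> cnt >= -10) && ((!(2*b > -11)) ==> cnt >= -10)))
The weakest precondition is (acc < -14 ==> (((2*acc >= 2*q + 9 && q >= 3*b + 2*cnt + 14) ==> ((!(acc + y != 9)) && cnt >= -10)) && ((!(2*acc >= 2*q + 9 && q >= 3*b + 2*cnt + 14)) ==> cnt >= -10))) && ((!(acc < -14)) ==> ((2*b > -11 ==> cnt >= -10) && ((!(2*b > -11)) ==> cnt >= -10))).
Check whether (acc < -14 ==> ((2*acc >= 2*q + 9 && q >= 3*b + 20) ==> (!(acc + y != 9)))) && cnt == -3 implies it.
Countermodel: at the initial state acc = -15, b = -10, cnt = -3, q = -20, y = 25, the precondition holds but the weakest precondition fails.
Answer: invalid


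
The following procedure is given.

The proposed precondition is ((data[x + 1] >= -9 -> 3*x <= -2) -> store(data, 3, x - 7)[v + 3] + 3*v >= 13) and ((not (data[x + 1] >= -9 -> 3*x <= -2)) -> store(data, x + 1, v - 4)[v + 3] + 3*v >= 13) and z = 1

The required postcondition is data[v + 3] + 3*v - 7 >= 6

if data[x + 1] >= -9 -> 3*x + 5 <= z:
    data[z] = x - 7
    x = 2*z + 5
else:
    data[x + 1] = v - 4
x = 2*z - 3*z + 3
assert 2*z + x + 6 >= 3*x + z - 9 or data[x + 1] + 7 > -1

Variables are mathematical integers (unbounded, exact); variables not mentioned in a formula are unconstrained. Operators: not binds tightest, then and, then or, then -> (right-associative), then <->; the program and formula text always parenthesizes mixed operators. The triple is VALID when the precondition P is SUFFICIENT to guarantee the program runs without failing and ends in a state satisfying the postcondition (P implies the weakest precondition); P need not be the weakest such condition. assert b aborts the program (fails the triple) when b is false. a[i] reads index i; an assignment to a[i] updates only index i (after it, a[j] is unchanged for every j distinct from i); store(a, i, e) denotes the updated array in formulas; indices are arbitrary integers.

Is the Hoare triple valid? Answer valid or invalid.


Working backward. After the program, the postcondition data[v + 3] + 3*v - 7 >= 6 must hold; in canonical form it is data[v + 3] + 3*v >= 13.
Before assert 2*z + x + 6 >= 3*x + z - 9 or data[x + 1] + 7 > -1: (z >= 2*x - 15 or data[x + 1] > -8) and data[v + 3] + 3*v >= 13
Before x := 2*z - 3*z + 3: (3*z >= -9 or data[-z + 4] > -8) and data[v + 3] + 3*v >= 13
Then branch requires (3*z >= -9 or store(data, z, x - 7)[-z + 4] > -8) and store(data, z, x - 7)[v + 3] + 3*v >= 13; else branch requires (3*z >= -9 or store(data, x + 1, v - 4)[-z + 4] > -8) and store(data, x + 1, v - 4)[v + 3] + 3*v >= 13.
Before the if: ((data[x + 1] >= -9 -> 3*x <= z - 5) -> ((3*z >= -9 or store(data, z, x - 7)[-z + 4] > -8) and store(data, z, x - 7)[v + 3] + 3*v >= 13)) and ((not (data[x + 1] >= -9 -> 3*x <= z - 5)) -> ((3*z >= -9 or store(data, x + 1, v - 4)[-z + 4] > -8) and store(data, x + 1, v - 4)[v + 3] + 3*v >= 13))
The weakest precondition is ((data[x + 1] >= -9 -> 3*x <= z - 5) -> ((3*z >= -9 or store(data, z, x - 7)[-z + 4] > -8) and store(data, z, x - 7)[v + 3] + 3*v >= 13)) and ((not (data[x + 1] >= -9 -> 3*x <= z - 5)) -> ((3*z >= -9 or store(data, x + 1, v - 4)[-z + 4] > -8) and store(data, x + 1, v - 4)[v + 3] + 3*v >= 13)).
Check whether ((data[x + 1] >= -9 -> 3*x <= -2) -> store(data, 3, x - 7)[v + 3] + 3*v >= 13) and ((not (data[x + 1] >= -9 -> 3*x <= -2)) -> store(data, x + 1, v - 4)[v + 3] + 3*v >= 13) and z = 1 implies it.
Countermodel: at the initial state data = {[1] = 2, [3] = 12, [21] = -10, elsewhere 2}, v = 0, x = 20, z = 1, the precondition holds but the weakest precondition fails.
Answer: invalid


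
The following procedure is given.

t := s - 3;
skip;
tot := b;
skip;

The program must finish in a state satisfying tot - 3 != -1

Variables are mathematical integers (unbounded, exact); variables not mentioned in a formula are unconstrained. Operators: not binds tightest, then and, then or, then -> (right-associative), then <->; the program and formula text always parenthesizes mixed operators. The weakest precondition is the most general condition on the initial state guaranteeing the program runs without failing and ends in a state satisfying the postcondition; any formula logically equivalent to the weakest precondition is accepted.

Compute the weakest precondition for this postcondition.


Working backward. After the program, the postcondition tot - 3 != -1 must hold; in canonical form it is tot != 2.
Before skip: tot != 2
Before tot := b: b != 2
Before skip: b != 2
Before t := s - 3: b != 2
Answer: WP = b != 2


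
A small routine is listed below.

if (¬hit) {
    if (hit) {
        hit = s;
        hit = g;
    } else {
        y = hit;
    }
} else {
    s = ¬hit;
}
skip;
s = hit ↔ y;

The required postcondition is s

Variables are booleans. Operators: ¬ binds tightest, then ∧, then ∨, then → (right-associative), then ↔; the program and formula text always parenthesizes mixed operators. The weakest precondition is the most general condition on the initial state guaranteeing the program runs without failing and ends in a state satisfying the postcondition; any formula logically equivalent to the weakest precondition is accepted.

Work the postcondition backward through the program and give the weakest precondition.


Working backward. After the program, s must hold.
Before s := hit ↔ y: hit ↔ y
Before skip: hit ↔ y
Then branch requires hit → (g ↔ y); else branch requires hit ↔ y.
Before the if: ((¬hit) → (hit → (g ↔ y))) ∧ (hit → (hit ↔ y))
Answer: WP = ((¬hit) → (hit → (g ↔ y))) ∧ (hit → (hit ↔ y))


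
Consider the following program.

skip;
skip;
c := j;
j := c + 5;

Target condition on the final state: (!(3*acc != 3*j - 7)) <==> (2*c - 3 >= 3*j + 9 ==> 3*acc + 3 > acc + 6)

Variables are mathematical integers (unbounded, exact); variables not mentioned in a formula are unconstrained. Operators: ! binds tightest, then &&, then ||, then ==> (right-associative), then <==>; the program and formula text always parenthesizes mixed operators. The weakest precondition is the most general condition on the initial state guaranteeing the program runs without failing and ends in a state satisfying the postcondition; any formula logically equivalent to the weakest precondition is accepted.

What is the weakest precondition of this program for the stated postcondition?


Working backward. After the program, the postcondition (!(3*acc != 3*j - 7)) <==> (2*c - 3 >= 3*j + 9 ==> 3*acc + 3 > acc + 6) must hold; in canonical form it is (!(3*acc != 3*j - 7)) <==> (2*c >= 3*j + 12 ==> 2*acc > 3).
Before j := c + 5: (!(3*acc != 3*c + 8)) <==> (c <= -27 ==> 2*acc > 3)
Before c := j: (!(3*acc != 3*j + 8)) <==> (j <= -27 ==> 2*acc > 3)
Before skip: (!(3*acc != 3*j + 8)) <==> (j <= -27 ==> 2*acc > 3)
Before skip: (!(3*acc != 3*j + 8)) <==> (j <= -27 ==> 2*acc > 3)
Answer: WP = (!(3*acc != 3*j + 8)) <==> (j <= -27 ==> 2*acc > 3)


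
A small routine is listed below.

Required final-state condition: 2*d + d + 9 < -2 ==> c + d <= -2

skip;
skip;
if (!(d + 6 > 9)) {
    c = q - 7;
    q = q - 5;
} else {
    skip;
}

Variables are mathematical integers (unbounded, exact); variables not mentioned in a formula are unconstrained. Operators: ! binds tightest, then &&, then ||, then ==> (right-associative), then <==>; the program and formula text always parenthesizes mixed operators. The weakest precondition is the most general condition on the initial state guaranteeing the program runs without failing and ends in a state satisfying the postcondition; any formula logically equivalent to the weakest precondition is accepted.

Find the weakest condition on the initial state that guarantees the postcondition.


Working backward. After the program, the postcondition 2*d + d + 9 < -2 ==> c + d <= -2 must hold; in canonical form it is 3*d < -11 ==> c + d <= -2.
Then branch requires 3*d < -11 ==> d + q <= 5; else branch requires 3*d < -11 ==> c + d <= -2.
Before the if: ((!(d > 3)) ==> (3*d < -11 ==> d + q <= 5)) && (d > 3 ==> (3*d < -11 ==> c + d <= -2))
Before skip: ((!(d > 3)) ==> (3*d < -11 ==> d + q <= 5)) && (d > 3 ==> (3*d < -11 ==> c + d <= -2))
Before skip: ((!(d > 3)) ==> (3*d < -11 ==> d + q <= 5)) && (d > 3 ==> (3*d < -11 ==> c + d <= -2))
Answer: WP = ((!(d > 3)) ==> (3*d < -11 ==> d + q <= 5)) && (d > 3 ==> (3*d < -11 ==> c + d <= -2))


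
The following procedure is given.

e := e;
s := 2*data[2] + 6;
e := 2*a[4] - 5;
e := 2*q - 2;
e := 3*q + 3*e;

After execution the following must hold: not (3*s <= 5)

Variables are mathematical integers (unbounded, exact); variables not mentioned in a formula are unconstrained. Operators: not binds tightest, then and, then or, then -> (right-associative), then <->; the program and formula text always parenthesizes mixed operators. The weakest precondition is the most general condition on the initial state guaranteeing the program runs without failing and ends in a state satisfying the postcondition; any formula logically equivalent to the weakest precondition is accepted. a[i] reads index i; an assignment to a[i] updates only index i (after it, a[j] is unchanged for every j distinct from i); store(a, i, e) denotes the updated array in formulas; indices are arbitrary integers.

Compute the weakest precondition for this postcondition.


Working backward. After the program, not (3*s <= 5) must hold.
Before e := 3*q + 3*e: not (3*s <= 5)
Before e := 2*q - 2: not (3*s <= 5)
Before e := 2*a[4] - 5: not (3*s <= 5)
Before s := 2*data[2] + 6: not (6*data[2] <= -13)
Before e := e: not (6*data[2] <= -13)
Answer: WP = not (6*data[2] <= -13)


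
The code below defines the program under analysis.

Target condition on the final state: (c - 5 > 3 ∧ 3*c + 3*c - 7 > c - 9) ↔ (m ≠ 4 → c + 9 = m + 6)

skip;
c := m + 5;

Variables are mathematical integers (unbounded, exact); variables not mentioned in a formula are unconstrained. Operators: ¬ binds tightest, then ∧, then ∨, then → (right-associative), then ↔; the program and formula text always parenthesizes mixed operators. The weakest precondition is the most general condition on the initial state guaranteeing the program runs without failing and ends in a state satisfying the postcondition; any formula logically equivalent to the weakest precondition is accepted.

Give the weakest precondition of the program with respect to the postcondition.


Working backward. After the program, the postcondition (c - 5 > 3 ∧ 3*c + 3*c - 7 > c - 9) ↔ (m ≠ 4 → c + 9 = m + 6) must hold; in canonical form it is (c > 8 ∧ 5*c > -2) ↔ (m ≠ 4 → c = m - 3).
Before c := m + 5: (m > 3 ∧ 5*m > -27) ↔ (¬(m ≠ 4))
Before skip: (m > 3 ∧ 5*m > -27) ↔ (¬(m ≠ 4))
Answer: WP = (m > 3 ∧ 5*m > -27) ↔ (¬(m ≠ 4))


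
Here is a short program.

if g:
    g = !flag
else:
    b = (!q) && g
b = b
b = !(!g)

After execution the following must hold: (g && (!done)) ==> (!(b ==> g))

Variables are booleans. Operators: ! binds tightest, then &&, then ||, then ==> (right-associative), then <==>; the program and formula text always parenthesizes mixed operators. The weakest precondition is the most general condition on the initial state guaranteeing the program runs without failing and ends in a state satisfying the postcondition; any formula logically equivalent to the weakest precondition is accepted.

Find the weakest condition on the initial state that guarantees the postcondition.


Working backward. After the program, (g && (!done)) ==> (!(b ==> g)) must hold.
Before b := !(!g): !(g && (!done))
Before b := b: !(g && (!done))
Then branch requires !((!flag) && (!done)); else branch requires !(g && (!done)).
Before the if: (g ==> (!((!flag) && (!done)))) && ((!g) ==> (!(g && (!done))))
Answer: WP = (g ==> (!((!flag) && (!done)))) && ((!g) ==> (!(g && (!done))))


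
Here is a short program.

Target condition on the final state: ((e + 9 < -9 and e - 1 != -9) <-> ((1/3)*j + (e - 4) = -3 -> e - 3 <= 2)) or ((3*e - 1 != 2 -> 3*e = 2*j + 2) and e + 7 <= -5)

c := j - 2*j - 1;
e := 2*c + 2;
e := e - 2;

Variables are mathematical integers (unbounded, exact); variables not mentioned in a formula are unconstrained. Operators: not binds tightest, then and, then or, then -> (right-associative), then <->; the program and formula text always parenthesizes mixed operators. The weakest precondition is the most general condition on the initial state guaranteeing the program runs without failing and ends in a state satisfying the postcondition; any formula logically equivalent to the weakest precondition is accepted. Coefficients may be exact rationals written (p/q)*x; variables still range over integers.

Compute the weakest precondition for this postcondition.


Working backward. After the program, the postcondition ((e + 9 < -9 and e - 1 != -9) <-> ((1/3)*j + (e - 4) = -3 -> e - 3 <= 2)) or ((3*e - 1 != 2 -> 3*e = 2*j + 2) and e + 7 <= -5) must hold; in canonical form it is ((e < -18 and e != -8) <-> (e + (1/3)*j = 1 -> e <= 5)) or ((3*e != 3 -> 3*e = 2*j + 2) and e <= -12).
Before e := e - 2: ((e < -16 and e != -6) <-> (e + (1/3)*j = 3 -> e <= 7)) or ((3*e != 9 -> 3*e = 2*j + 8) and e <= -10)
Before e := 2*c + 2: ((2*c < -18 and 2*c != -8) <-> (2*c + (1/3)*j = 1 -> 2*c <= 5)) or ((6*c != 3 -> 6*c = 2*j + 2) and 2*c <= -12)
Before c := j - 2*j - 1: ((2*j > 16 and 2*j != 6) <-> ((5/3)*j = -3 -> 2*j >= -7)) or ((6*j != -9 -> 8*j = -8) and 2*j >= 10)
Answer: WP = ((2*j > 16 and 2*j != 6) <-> ((5/3)*j = -3 -> 2*j >= -7)) or ((6*j != -9 -> 8*j = -8) and 2*j >= 10)


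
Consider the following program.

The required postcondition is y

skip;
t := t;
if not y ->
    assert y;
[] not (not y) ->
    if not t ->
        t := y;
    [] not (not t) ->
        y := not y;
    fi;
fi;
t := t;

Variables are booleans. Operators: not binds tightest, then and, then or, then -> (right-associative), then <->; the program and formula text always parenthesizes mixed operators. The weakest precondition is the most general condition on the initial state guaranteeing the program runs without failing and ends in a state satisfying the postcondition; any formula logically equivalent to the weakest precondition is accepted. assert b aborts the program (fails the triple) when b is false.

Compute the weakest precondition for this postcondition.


Working backward. After the program, y must hold.
Before t := t: y
Then branch requires y; else branch requires ((not t) -> y) and (t -> (not y)).
Before the if: ((not y) -> y) and (y -> (((not t) -> y) and (t -> (not y))))
Before t := t: ((not y) -> y) and (y -> (((not t) -> y) and (t -> (not y))))
Before skip: ((not y) -> y) and (y -> (((not t) -> y) and (t -> (not y))))
Answer: WP = ((not y) -> y) and (y -> (((not t) -> y) and (t -> (not y))))


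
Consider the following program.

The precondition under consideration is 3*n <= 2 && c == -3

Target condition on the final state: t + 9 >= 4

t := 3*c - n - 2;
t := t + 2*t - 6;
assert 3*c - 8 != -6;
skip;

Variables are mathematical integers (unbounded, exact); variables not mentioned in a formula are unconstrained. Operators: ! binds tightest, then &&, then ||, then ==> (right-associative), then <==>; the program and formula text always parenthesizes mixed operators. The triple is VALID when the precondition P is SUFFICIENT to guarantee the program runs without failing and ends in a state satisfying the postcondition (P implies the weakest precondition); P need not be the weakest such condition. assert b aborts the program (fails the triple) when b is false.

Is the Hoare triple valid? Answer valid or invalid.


Working backward. After the program, the postcondition t + 9 >= 4 must hold; in canonical form it is t >= -5.
Before skip: t >= -5
Before assert 3*c - 8 != -6: 3*c != 2 && t >= -5
Before t := t + 2*t - 6: 3*c != 2 && 3*t >= 1
Before t := 3*c - n - 2: 3*c != 2 && 9*c >= 3*n + 7
The weakest precondition is 3*c != 2 && 9*c >= 3*n + 7.
Check whether 3*n <= 2 && c == -3 implies it.
Countermodel: at the initial state c = -3, n = -11, the precondition holds but the weakest precondition fails.
Answer: invalid


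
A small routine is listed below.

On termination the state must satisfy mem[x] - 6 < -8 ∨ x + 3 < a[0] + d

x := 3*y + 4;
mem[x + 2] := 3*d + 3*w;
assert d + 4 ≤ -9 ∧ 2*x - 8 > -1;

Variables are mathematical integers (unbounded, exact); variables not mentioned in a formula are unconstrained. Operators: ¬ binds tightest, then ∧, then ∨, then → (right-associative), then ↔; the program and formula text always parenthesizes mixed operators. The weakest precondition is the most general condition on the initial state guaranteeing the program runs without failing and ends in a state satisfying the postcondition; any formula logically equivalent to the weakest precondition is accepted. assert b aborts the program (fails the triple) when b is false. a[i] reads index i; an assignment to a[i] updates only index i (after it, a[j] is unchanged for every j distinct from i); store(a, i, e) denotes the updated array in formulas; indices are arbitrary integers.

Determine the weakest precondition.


Working backward. After the program, the postcondition mem[x] - 6 < -8 ∨ x + 3 < a[0] + d must hold; in canonical form it is mem[x] < -2 ∨ x < a[0] + d - 3.
Before assert d + 4 ≤ -9 ∧ 2*x - 8 > -1: d ≤ -13 ∧ 2*x > 7 ∧ (mem[x] < -2 ∨ x < a[0] + d - 3)
Before mem[x + 2] := 3*d + 3*w: d ≤ -13 ∧ 2*x > 7 ∧ (store(mem, x + 2, 3*d + 3*w)[x] < -2 ∨ x < a[0] + d - 3)
Before x := 3*y + 4: d ≤ -13 ∧ 6*y > -1 ∧ (store(mem, 3*y + 6, 3*d + 3*w)[3*y + 4] < -2 ∨ 3*y < a[0] + d - 7)
Answer: WP = d ≤ -13 ∧ 6*y > -1 ∧ (store(mem, 3*y + 6, 3*d + 3*w)[3*y + 4] < -2 ∨ 3*y < a[0] + d - 7)


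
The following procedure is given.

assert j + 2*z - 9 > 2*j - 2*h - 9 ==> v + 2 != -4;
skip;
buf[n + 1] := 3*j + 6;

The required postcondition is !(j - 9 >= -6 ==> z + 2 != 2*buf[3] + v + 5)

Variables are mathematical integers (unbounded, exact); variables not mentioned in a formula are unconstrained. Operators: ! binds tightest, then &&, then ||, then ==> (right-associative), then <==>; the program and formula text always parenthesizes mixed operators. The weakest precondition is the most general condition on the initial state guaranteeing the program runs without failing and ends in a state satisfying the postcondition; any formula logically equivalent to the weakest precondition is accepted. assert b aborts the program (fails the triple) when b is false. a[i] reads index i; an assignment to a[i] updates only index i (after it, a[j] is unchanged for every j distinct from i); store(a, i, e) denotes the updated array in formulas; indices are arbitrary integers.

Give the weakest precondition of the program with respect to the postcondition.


Working backward. After the program, the postcondition !(j - 9 >= -6 ==> z + 2 != 2*buf[3] + v + 5) must hold; in canonical form it is !(j >= 3 ==> z != 2*buf[3] + v + 3).
Before buf[n + 1] := 3*j + 6: !(j >= 3 ==> z != 2*store(buf, n + 1, 3*j + 6)[3] + v + 3)
Before skip: !(j >= 3 ==> z != 2*store(buf, n + 1, 3*j + 6)[3] + v + 3)
Before assert j + 2*z - 9 > 2*j - 2*h - 9 ==> v + 2 != -4: (2*h + 2*z > j ==> v != -6) && (!(j >= 3 ==> z != 2*store(buf, n + 1, 3*j + 6)[3] + v + 3))
Answer: WP = (2*h + 2*z > j ==> v != -6) && (!(j >= 3 ==> z != 2*store(buf, n + 1, 3*j + 6)[3] + v + 3))


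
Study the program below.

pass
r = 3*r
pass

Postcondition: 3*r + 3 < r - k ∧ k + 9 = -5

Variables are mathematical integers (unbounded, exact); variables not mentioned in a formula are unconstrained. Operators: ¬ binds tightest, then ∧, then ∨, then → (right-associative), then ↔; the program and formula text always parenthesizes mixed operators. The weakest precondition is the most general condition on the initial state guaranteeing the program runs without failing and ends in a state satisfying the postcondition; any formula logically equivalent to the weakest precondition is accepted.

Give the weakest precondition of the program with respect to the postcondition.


Working backward. After the program, the postcondition 3*r + 3 < r - k ∧ k + 9 = -5 must hold; in canonical form it is k + 2*r < -3 ∧ k = -14.
Before skip: k + 2*r < -3 ∧ k = -14
Before r := 3*r: k + 6*r < -3 ∧ k = -14
Before skip: k + 6*r < -3 ∧ k = -14
Answer: WP = k + 6*r < -3 ∧ k = -14


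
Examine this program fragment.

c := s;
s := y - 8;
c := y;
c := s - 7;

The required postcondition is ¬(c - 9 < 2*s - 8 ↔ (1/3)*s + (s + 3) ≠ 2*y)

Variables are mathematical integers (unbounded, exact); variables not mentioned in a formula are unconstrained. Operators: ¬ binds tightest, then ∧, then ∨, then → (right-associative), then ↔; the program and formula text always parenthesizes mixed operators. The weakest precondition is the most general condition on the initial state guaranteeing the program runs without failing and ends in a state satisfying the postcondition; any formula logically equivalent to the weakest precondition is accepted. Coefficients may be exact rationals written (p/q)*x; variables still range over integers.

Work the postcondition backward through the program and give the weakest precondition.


Working backward. After the program, the postcondition ¬(c - 9 < 2*s - 8 ↔ (1/3)*s + (s + 3) ≠ 2*y) must hold; in canonical form it is ¬(c < 2*s + 1 ↔ (4/3)*s ≠ 2*y - 3).
Before c := s - 7: ¬(s > -8 ↔ (4/3)*s ≠ 2*y - 3)
Before c := y: ¬(s > -8 ↔ (4/3)*s ≠ 2*y - 3)
Before s := y - 8: ¬(y > 0 ↔ (2/3)*y ≠ -23/3)
Before c := s: ¬(y > 0 ↔ (2/3)*y ≠ -23/3)
Answer: WP = ¬(y > 0 ↔ (2/3)*y ≠ -23/3)


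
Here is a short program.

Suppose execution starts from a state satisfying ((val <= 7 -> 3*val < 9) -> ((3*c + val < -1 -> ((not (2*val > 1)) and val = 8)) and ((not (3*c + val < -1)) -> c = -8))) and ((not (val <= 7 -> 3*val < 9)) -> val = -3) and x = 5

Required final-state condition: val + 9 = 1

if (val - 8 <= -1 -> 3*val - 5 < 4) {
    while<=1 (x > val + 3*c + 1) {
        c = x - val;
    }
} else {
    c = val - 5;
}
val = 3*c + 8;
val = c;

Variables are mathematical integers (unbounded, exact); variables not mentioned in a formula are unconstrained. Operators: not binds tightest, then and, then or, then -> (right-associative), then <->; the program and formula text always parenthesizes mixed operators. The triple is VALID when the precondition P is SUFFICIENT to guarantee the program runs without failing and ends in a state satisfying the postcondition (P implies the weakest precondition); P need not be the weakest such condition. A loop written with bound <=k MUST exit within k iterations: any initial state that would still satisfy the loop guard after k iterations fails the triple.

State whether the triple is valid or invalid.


Working backward. After the program, the postcondition val + 9 = 1 must hold; in canonical form it is val = -8.
Before val := c: c = -8
Before val := 3*c + 8: c = -8
Then branch requires (x > 3*c + val + 1 -> ((not (2*val > 2*x + 1)) and x = val - 8)) and ((not (x > 3*c + val + 1)) -> c = -8); else branch requires val = -3.
Before the if: ((val <= 7 -> 3*val < 9) -> ((x > 3*c + val + 1 -> ((not (2*val > 2*x + 1)) and x = val - 8)) and ((not (x > 3*c + val + 1)) -> c = -8))) and ((not (val <= 7 -> 3*val < 9)) -> val = -3)
The weakest precondition is ((val <= 7 -> 3*val < 9) -> ((x > 3*c + val + 1 -> ((not (2*val > 2*x + 1)) and x = val - 8)) and ((not (x > 3*c + val + 1)) -> c = -8))) and ((not (val <= 7 -> 3*val < 9)) -> val = -3).
Check whether ((val <= 7 -> 3*val < 9) -> ((3*c + val < -1 -> ((not (2*val > 1)) and val = 8)) and ((not (3*c + val < -1)) -> c = -8))) and ((not (val <= 7 -> 3*val < 9)) -> val = -3) and x = 5 implies it.
Countermodel: at the initial state c = -8, val = 23, x = 5, the precondition holds but the weakest precondition fails.
Answer: invalid


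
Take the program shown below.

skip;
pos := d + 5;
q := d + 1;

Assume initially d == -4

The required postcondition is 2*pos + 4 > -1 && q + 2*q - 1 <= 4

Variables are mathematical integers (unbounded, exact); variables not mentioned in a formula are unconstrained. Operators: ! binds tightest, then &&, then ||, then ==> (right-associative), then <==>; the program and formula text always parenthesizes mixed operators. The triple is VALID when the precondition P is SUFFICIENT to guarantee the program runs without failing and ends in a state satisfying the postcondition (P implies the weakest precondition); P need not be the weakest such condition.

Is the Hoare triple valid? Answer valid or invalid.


Working backward. After the program, the postcondition 2*pos + 4 > -1 && q + 2*q - 1 <= 4 must hold; in canonical form it is 2*pos > -5 && 3*q <= 5.
Before q := d + 1: 2*pos > -5 && 3*d <= 2
Before pos := d + 5: 2*d > -15 && 3*d <= 2
Before skip: 2*d > -15 && 3*d <= 2
The weakest precondition is 2*d > -15 && 3*d <= 2.
Check whether d == -4 implies it.
Every state satisfying the precondition satisfies the weakest precondition: the implication holds.
Answer: valid


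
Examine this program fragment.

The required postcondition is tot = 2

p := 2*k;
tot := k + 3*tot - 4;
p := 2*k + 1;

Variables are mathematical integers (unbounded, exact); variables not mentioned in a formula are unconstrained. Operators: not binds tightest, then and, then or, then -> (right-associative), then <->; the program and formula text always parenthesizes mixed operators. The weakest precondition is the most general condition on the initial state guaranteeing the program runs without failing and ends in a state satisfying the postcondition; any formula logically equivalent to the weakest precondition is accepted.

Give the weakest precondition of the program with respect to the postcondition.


Working backward. After the program, tot = 2 must hold.
Before p := 2*k + 1: tot = 2
Before tot := k + 3*tot - 4: k + 3*tot = 6
Before p := 2*k: k + 3*tot = 6
Answer: WP = k + 3*tot = 6


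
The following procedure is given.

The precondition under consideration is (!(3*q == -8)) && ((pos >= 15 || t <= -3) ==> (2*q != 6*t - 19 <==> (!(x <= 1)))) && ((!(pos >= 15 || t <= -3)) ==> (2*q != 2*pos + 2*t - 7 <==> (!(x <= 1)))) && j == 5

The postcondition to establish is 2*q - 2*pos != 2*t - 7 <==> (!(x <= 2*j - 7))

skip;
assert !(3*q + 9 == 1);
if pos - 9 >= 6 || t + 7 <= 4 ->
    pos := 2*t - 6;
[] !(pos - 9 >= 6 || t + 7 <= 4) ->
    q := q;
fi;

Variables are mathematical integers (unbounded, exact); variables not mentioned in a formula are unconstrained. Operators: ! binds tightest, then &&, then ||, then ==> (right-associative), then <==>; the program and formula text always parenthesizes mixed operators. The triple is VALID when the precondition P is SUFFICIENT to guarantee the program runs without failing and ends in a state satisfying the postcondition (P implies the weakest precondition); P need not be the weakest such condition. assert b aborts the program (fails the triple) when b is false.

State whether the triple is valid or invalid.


Working backward. After the program, the postcondition 2*q - 2*pos != 2*t - 7 <==> (!(x <= 2*j - 7)) must hold; in canonical form it is 2*q != 2*pos + 2*t - 7 <==> (!(x <= 2*j - 7)).
Then branch requires 2*q != 6*t - 19 <==> (!(x <= 2*j - 7)); else branch requires 2*q != 2*pos + 2*t - 7 <==> (!(x <= 2*j - 7)).
Before the if: ((pos >= 15 || t <= -3) ==> (2*q != 6*t - 19 <==> (!(x <= 2*j - 7)))) && ((!(pos >= 15 || t <= -3)) ==> (2*q != 2*pos + 2*t - 7 <==> (!(x <= 2*j - 7))))
Before assert !(3*q + 9 == 1): (!(3*q == -8)) && ((pos >= 15 || t <= -3) ==> (2*q != 6*t - 19 <==> (!(x <= 2*j - 7)))) && ((!(pos >= 15 || t <= -3)) ==> (2*q != 2*pos + 2*t - 7 <==> (!(x <= 2*j - 7))))
Before skip: (!(3*q == -8)) && ((pos >= 15 || t <= -3) ==> (2*q != 6*t - 19 <==> (!(x <= 2*j - 7)))) && ((!(pos >= 15 || t <= -3)) ==> (2*q != 2*pos + 2*t - 7 <==> (!(x <= 2*j - 7))))
The weakest precondition is (!(3*q == -8)) && ((pos >= 15 || t <= -3) ==> (2*q != 6*t - 19 <==> (!(x <= 2*j - 7)))) && ((!(pos >= 15 || t <= -3)) ==> (2*q != 2*pos + 2*t - 7 <==> (!(x <= 2*j - 7)))).
Check whether (!(3*q == -8)) && ((pos >= 15 || t <= -3) ==> (2*q != 6*t - 19 <==> (!(x <= 1)))) && ((!(pos >= 15 || t <= -3)) ==> (2*q != 2*pos + 2*t - 7 <==> (!(x <= 1)))) && j == 5 implies it.
Countermodel: at the initial state j = 5, pos = 0, q = 0, t = 0, x = 2, the precondition holds but the weakest precondition fails.
Answer: invalid


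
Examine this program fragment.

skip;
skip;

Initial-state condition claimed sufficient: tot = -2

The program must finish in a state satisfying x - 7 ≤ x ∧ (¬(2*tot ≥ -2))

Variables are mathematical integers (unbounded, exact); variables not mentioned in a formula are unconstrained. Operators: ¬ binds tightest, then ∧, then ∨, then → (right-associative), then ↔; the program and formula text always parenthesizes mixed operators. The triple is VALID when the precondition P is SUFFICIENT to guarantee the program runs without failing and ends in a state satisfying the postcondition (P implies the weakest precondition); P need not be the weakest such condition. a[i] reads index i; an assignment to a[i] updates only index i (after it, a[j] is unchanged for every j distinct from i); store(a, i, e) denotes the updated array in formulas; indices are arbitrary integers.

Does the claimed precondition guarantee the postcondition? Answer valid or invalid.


Working backward. After the program, the postcondition x - 7 ≤ x ∧ (¬(2*tot ≥ -2)) must hold; in canonical form it is ¬(2*tot ≥ -2).
Before skip: ¬(2*tot ≥ -2)
Before skip: ¬(2*tot ≥ -2)
The weakest precondition is ¬(2*tot ≥ -2).
Check whether tot = -2 implies it.
Every state satisfying the precondition satisfies the weakest precondition: the implication holds.
Answer: valid
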